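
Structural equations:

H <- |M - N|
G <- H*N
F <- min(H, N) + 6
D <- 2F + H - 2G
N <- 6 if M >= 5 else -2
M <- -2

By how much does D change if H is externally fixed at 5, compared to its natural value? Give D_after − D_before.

25

The intervention breaks the incoming arrows to H: H <- |M - N| no longer applies, and H = 5.
N = 6 if M >= 5 else -2  [with M=-2]  = -2
G = H*N  [with H=5, N=-2]  = -10
F = min(H, N) + 6  [with H=5, N=-2]  = 4
D = 2F + H - 2G  [with F=4, H=5, G=-10]  = 33
Without intervention: N = 6 if M >= 5 else -2  [with M=-2]  = -2; H = |M - N|  [with M=-2, N=-2]  = 0; G = H*N  [with H=0, N=-2]  = 0; F = min(H, N) + 6  [with H=0, N=-2]  = 4; D = 2F + H - 2G  [with F=4, H=0, G=0]  = 8.
Change = 33 − 8 = 25.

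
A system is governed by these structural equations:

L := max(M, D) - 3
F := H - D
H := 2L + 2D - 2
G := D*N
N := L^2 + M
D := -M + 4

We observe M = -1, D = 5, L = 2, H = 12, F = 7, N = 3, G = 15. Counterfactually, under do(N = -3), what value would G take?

-15

Intervening sets N = -3 and removes its equation (N := L^2 + M).
D = -M + 4  [with M=-1]  = 5
G = D*N  [with D=5, N=-3]  = -15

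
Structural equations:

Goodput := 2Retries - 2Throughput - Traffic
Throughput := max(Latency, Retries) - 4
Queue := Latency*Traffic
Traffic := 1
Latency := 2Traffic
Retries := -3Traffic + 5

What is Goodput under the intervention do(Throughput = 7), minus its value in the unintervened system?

-18

The intervention breaks the incoming arrows to Throughput: Throughput := max(Latency, Retries) - 4 no longer applies, and Throughput = 7.
Retries = -3Traffic + 5  [with Traffic=1]  = 2
Goodput = 2Retries - 2Throughput - Traffic  [with Retries=2, Throughput=7, Traffic=1]  = -11
Without intervention: Latency = 2Traffic  [with Traffic=1]  = 2; Retries = -3Traffic + 5  [with Traffic=1]  = 2; Throughput = max(Latency, Retries) - 4  [with Latency=2, Retries=2]  = -2; Goodput = 2Retries - 2Throughput - Traffic  [with Retries=2, Throughput=-2, Traffic=1]  = 7.
Change = -11 − 7 = -18.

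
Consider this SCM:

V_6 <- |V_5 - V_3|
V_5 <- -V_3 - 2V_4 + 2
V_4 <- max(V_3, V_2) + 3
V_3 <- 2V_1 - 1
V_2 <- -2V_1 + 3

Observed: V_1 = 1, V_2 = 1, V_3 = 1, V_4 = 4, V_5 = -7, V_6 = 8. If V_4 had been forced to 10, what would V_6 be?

Under do(V_4=10), the mechanism V_4 <- max(V_3, V_2) + 3 is discarded; V_4 is fixed at 10.
V_3 = 2V_1 - 1  [with V_1=1]  = 1
V_5 = -V_3 - 2V_4 + 2  [with V_3=1, V_4=10]  = -19
V_6 = |V_5 - V_3|  [with V_5=-19, V_3=1]  = 20

20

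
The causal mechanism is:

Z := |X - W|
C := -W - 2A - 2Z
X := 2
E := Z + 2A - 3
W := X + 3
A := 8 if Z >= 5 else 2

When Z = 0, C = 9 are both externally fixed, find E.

The joint intervention fixes Z = 0, C = 9, removing each variable's own equation.
A = 8 if Z >= 5 else 2  [with Z=0]  = 2
E = Z + 2A - 3  [with Z=0, A=2]  = 1

1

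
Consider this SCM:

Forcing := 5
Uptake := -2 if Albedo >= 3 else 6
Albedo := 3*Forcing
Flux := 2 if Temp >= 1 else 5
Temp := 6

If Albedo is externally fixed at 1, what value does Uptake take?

6

do(Albedo=1) replaces the equation Albedo := 3*Forcing with the constant Albedo = 1.
Uptake = -2 if Albedo >= 3 else 6  [with Albedo=1]  = 6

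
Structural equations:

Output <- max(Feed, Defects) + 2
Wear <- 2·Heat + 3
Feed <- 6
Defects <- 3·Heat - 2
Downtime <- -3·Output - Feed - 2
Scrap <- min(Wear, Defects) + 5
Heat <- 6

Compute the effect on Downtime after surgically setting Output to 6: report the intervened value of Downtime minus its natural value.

Intervening sets Output = 6 and removes its equation (Output <- max(Feed, Defects) + 2).
Downtime = -3·Output - Feed - 2  [with Output=6, Feed=6]  = -26
Without intervention: Defects = 3·Heat - 2  [with Heat=6]  = 16; Output = max(Feed, Defects) + 2  [with Feed=6, Defects=16]  = 18; Downtime = -3·Output - Feed - 2  [with Output=18, Feed=6]  = -62.
Change = -26 − (-62) = 36.

36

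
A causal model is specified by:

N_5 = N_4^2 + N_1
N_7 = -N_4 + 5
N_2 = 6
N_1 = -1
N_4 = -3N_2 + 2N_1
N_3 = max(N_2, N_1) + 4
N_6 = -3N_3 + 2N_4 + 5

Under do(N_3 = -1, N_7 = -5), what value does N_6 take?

-32

Under do(N_3 = -1, N_7 = -5), each intervened variable's structural equation is replaced by its fixed value.
N_4 = -3N_2 + 2N_1  [with N_2=6, N_1=-1]  = -20
N_6 = -3N_3 + 2N_4 + 5  [with N_3=-1, N_4=-20]  = -32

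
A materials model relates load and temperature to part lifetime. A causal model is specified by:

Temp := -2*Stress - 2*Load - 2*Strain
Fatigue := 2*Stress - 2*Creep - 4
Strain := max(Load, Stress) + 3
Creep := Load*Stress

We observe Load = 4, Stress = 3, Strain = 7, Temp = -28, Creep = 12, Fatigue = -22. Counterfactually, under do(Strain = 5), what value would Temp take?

-24

The intervention breaks the incoming arrows to Strain: Strain := max(Load, Stress) + 3 no longer applies, and Strain = 5.
Temp = -2*Stress - 2*Load - 2*Strain  [with Stress=3, Load=4, Strain=5]  = -24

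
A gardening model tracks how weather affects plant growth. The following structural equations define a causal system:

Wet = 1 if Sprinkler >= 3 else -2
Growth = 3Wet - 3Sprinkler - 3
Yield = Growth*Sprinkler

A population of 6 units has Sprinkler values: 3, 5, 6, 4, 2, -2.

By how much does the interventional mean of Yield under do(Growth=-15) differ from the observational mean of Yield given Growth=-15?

7.5

do(Growth=-15) breaks Growth's dependence on Sprinkler. With Growth=-15 fixed, Yield across the units is -45, -75, -90, -60, -30, 30, mean -45.
Conditioning on Growth=-15 selects the 2 unit(s) with Sprinkler ∈ {5, 2}. Their Yield values: -75, -30. Mean = -52.5.
Difference = -45 − (-52.5) = 7.5.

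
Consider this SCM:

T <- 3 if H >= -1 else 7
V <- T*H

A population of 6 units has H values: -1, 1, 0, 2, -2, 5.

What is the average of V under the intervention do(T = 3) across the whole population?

The intervention sets T=3 in all 6 units regardless of H. Recomputing V per unit gives -3, 3, 0, 6, -6, 15; average 2.5.

2.5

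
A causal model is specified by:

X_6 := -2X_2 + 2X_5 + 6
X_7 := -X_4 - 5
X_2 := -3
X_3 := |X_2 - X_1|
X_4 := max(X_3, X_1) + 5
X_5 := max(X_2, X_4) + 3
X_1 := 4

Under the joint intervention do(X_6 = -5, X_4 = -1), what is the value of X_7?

Under do(X_6 = -5, X_4 = -1), each intervened variable's structural equation is replaced by its fixed value.
X_7 = -X_4 - 5  [with X_4=-1]  = -4

-4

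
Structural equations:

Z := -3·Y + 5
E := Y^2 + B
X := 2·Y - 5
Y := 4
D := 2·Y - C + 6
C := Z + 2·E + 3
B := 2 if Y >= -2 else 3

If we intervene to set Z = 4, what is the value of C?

Under do(Z=4), the mechanism Z := -3·Y + 5 is discarded; Z is fixed at 4.
B = 2 if Y >= -2 else 3  [with Y=4]  = 2
E = Y^2 + B  [with Y=4, B=2]  = 18
C = Z + 2·E + 3  [with Z=4, E=18]  = 43

43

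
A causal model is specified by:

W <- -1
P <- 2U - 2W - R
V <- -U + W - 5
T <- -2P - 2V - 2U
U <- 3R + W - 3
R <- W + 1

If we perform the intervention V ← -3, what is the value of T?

26

The intervention breaks the incoming arrows to V: V <- -U + W - 5 no longer applies, and V = -3.
R = W + 1  [with W=-1]  = 0
U = 3R + W - 3  [with R=0, W=-1]  = -4
P = 2U - 2W - R  [with U=-4, W=-1, R=0]  = -6
T = -2P - 2V - 2U  [with P=-6, V=-3, U=-4]  = 26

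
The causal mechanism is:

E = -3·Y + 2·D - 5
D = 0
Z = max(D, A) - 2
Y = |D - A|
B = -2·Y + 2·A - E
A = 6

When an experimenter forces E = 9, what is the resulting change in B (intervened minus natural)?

-32

Intervening sets E = 9 and removes its equation (E = -3·Y + 2·D - 5).
Y = |D - A|  [with D=0, A=6]  = 6
B = -2·Y + 2·A - E  [with Y=6, A=6, E=9]  = -9
Without intervention: Y = |D - A|  [with D=0, A=6]  = 6; E = -3·Y + 2·D - 5  [with Y=6, D=0]  = -23; B = -2·Y + 2·A - E  [with Y=6, A=6, E=-23]  = 23.
Change = -9 − 23 = -32.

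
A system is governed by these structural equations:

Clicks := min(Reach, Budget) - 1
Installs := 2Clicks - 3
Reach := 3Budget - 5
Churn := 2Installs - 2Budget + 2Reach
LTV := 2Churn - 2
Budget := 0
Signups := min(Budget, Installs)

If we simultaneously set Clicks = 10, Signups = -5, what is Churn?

24

Setting Clicks = 10, Signups = -5 by intervention discards those variables' equations.
Reach = 3Budget - 5  [with Budget=0]  = -5
Installs = 2Clicks - 3  [with Clicks=10]  = 17
Churn = 2Installs - 2Budget + 2Reach  [with Installs=17, Budget=0, Reach=-5]  = 24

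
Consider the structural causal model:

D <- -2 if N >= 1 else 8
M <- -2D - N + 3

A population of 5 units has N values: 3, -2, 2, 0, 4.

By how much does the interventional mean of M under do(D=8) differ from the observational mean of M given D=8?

Under do(D=8), D's equation is replaced by D=8 for every unit. Per-unit M: -16, -11, -15, -13, -17. Mean = -14.4.
Observing D=8 restricts to units where D's equation naturally yields 8: N ∈ {-2, 0}. In that subpopulation M = -11, -13, mean -12.
Difference = -14.4 − (-12) = -2.4.

-2.4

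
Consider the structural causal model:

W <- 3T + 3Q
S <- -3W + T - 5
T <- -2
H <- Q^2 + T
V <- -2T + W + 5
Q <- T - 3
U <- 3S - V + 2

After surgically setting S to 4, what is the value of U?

Intervening sets S = 4 and removes its equation (S <- -3W + T - 5).
Q = T - 3  [with T=-2]  = -5
W = 3T + 3Q  [with T=-2, Q=-5]  = -21
V = -2T + W + 5  [with T=-2, W=-21]  = -12
U = 3S - V + 2  [with S=4, V=-12]  = 26

26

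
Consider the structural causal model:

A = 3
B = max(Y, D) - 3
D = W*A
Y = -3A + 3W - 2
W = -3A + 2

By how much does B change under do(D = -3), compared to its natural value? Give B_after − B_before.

Intervening sets D = -3 and removes its equation (D = W*A).
W = -3A + 2  [with A=3]  = -7
Y = -3A + 3W - 2  [with A=3, W=-7]  = -32
B = max(Y, D) - 3  [with Y=-32, D=-3]  = -6
Without intervention: W = -3A + 2  [with A=3]  = -7; Y = -3A + 3W - 2  [with A=3, W=-7]  = -32; D = W*A  [with W=-7, A=3]  = -21; B = max(Y, D) - 3  [with Y=-32, D=-21]  = -24.
Change = -6 − (-24) = 18.

18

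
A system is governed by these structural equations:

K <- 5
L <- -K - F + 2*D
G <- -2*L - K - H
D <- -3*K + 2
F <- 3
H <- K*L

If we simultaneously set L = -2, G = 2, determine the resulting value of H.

-10

Setting L = -2, G = 2 by intervention discards those variables' equations.
H = K*L  [with K=5, L=-2]  = -10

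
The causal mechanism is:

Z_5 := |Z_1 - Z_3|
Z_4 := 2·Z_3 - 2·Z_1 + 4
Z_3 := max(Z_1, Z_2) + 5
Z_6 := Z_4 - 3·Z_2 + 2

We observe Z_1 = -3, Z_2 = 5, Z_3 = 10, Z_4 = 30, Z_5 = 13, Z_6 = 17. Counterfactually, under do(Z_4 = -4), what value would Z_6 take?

-17

Under do(Z_4=-4), the mechanism Z_4 := 2·Z_3 - 2·Z_1 + 4 is discarded; Z_4 is fixed at -4.
Z_6 = Z_4 - 3·Z_2 + 2  [with Z_4=-4, Z_2=5]  = -17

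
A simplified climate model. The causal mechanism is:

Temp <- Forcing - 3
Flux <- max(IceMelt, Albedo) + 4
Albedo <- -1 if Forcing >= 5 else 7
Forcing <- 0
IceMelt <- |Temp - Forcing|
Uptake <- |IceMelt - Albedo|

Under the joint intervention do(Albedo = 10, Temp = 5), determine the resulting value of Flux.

The joint intervention fixes Albedo = 10, Temp = 5, removing each variable's own equation.
IceMelt = |Temp - Forcing|  [with Temp=5, Forcing=0]  = 5
Flux = max(IceMelt, Albedo) + 4  [with IceMelt=5, Albedo=10]  = 14

14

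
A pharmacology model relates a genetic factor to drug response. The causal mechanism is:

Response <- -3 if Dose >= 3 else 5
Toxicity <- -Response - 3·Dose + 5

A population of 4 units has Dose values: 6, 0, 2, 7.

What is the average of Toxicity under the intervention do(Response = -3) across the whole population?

-3.25

The intervention sets Response=-3 in all 4 units regardless of Dose. Recomputing Toxicity per unit gives -10, 8, 2, -13; average -3.25.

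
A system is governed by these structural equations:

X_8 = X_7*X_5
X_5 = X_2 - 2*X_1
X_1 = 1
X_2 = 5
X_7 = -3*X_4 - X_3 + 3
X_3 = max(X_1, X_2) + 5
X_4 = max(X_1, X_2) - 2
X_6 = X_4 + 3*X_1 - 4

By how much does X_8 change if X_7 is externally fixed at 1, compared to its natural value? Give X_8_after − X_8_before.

do(X_7=1) replaces the equation X_7 = -3*X_4 - X_3 + 3 with the constant X_7 = 1.
X_5 = X_2 - 2*X_1  [with X_2=5, X_1=1]  = 3
X_8 = X_7*X_5  [with X_7=1, X_5=3]  = 3
Without intervention: X_3 = max(X_1, X_2) + 5  [with X_1=1, X_2=5]  = 10; X_4 = max(X_1, X_2) - 2  [with X_1=1, X_2=5]  = 3; X_5 = X_2 - 2*X_1  [with X_2=5, X_1=1]  = 3; X_7 = -3*X_4 - X_3 + 3  [with X_4=3, X_3=10]  = -16; X_8 = X_7*X_5  [with X_7=-16, X_5=3]  = -48.
Change = 3 − (-48) = 51.

51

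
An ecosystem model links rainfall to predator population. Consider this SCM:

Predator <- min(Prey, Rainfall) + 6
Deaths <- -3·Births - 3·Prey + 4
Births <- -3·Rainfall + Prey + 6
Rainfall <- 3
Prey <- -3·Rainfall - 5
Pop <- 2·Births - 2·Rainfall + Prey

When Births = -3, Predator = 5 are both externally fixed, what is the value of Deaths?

The joint intervention fixes Births = -3, Predator = 5, removing each variable's own equation.
Prey = -3·Rainfall - 5  [with Rainfall=3]  = -14
Deaths = -3·Births - 3·Prey + 4  [with Births=-3, Prey=-14]  = 55

55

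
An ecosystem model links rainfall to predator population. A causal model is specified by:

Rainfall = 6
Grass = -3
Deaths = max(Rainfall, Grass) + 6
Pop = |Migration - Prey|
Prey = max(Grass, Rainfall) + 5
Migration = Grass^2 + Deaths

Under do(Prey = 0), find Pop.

The intervention breaks the incoming arrows to Prey: Prey = max(Grass, Rainfall) + 5 no longer applies, and Prey = 0.
Deaths = max(Rainfall, Grass) + 6  [with Rainfall=6, Grass=-3]  = 12
Migration = Grass^2 + Deaths  [with Grass=-3, Deaths=12]  = 21
Pop = |Migration - Prey|  [with Migration=21, Prey=0]  = 21

21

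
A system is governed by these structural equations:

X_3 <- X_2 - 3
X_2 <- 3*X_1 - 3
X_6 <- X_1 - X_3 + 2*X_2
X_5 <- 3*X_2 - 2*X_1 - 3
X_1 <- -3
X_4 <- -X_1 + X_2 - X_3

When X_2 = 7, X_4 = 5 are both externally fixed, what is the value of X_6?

The joint intervention fixes X_2 = 7, X_4 = 5, removing each variable's own equation.
X_3 = X_2 - 3  [with X_2=7]  = 4
X_6 = X_1 - X_3 + 2*X_2  [with X_1=-3, X_3=4, X_2=7]  = 7

7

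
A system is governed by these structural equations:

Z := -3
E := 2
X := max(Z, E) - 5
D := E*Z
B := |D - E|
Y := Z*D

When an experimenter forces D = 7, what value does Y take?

-21

Under do(D=7), the mechanism D := E*Z is discarded; D is fixed at 7.
Y = Z*D  [with Z=-3, D=7]  = -21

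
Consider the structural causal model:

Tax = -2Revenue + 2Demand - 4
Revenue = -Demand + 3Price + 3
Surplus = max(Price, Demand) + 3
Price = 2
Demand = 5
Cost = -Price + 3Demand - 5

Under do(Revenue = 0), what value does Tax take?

6

Intervening sets Revenue = 0 and removes its equation (Revenue = -Demand + 3Price + 3).
Tax = -2Revenue + 2Demand - 4  [with Revenue=0, Demand=5]  = 6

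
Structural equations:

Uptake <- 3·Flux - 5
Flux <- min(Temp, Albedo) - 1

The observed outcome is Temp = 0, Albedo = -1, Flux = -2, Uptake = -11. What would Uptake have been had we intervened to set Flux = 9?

22

The intervention breaks the incoming arrows to Flux: Flux <- min(Temp, Albedo) - 1 no longer applies, and Flux = 9.
Uptake = 3·Flux - 5  [with Flux=9]  = 22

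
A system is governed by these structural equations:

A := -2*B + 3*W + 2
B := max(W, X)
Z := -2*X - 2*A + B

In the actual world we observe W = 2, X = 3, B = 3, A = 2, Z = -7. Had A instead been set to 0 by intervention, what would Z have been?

Intervening sets A = 0 and removes its equation (A := -2*B + 3*W + 2).
B = max(W, X)  [with W=2, X=3]  = 3
Z = -2*X - 2*A + B  [with X=3, A=0, B=3]  = -3

-3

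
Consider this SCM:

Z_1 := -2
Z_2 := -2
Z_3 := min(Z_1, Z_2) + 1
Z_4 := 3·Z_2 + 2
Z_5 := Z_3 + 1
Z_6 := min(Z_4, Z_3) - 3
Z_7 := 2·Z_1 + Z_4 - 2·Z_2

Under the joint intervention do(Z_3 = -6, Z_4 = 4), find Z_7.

4

Under do(Z_3 = -6, Z_4 = 4), each intervened variable's structural equation is replaced by its fixed value.
Z_7 = 2·Z_1 + Z_4 - 2·Z_2  [with Z_1=-2, Z_4=4, Z_2=-2]  = 4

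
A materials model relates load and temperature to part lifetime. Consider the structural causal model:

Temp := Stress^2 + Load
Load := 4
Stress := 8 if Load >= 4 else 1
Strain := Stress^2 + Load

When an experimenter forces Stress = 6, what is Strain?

40

The intervention breaks the incoming arrows to Stress: Stress := 8 if Load >= 4 else 1 no longer applies, and Stress = 6.
Strain = Stress^2 + Load  [with Stress=6, Load=4]  = 40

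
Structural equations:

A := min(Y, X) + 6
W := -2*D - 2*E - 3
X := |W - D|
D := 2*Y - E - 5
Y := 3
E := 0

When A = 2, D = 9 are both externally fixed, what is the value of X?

Under do(A = 2, D = 9), each intervened variable's structural equation is replaced by its fixed value.
W = -2*D - 2*E - 3  [with D=9, E=0]  = -21
X = |W - D|  [with W=-21, D=9]  = 30

30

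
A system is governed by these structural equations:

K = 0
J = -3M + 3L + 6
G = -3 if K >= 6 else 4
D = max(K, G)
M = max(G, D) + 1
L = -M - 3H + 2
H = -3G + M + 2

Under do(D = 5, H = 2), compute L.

Setting D = 5, H = 2 by intervention discards those variables' equations.
G = -3 if K >= 6 else 4  [with K=0]  = 4
M = max(G, D) + 1  [with G=4, D=5]  = 6
L = -M - 3H + 2  [with M=6, H=2]  = -10

-10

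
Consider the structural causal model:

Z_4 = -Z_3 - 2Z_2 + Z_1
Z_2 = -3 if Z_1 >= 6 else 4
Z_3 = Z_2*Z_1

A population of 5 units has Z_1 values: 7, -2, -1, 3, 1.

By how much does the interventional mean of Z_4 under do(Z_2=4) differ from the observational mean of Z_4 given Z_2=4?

do(Z_2=4) breaks Z_2's dependence on Z_1. With Z_2=4 fixed, Z_4 across the units is -29, -2, -5, -17, -11, mean -12.8.
Conditioning on Z_2=4 selects the 4 unit(s) with Z_1 ∈ {-2, -1, 3, 1}. Their Z_4 values: -2, -5, -17, -11. Mean = -8.75.
Difference = -12.8 − (-8.75) = -4.05.

-4.05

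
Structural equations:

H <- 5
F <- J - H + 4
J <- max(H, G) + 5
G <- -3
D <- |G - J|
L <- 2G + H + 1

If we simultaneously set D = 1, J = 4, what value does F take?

Under do(D = 1, J = 4), each intervened variable's structural equation is replaced by its fixed value.
F = J - H + 4  [with J=4, H=5]  = 3

3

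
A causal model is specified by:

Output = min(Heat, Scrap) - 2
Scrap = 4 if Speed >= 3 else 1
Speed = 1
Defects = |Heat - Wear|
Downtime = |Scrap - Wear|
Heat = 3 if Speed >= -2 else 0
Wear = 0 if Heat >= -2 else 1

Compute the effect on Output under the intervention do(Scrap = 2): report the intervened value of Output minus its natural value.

The intervention breaks the incoming arrows to Scrap: Scrap = 4 if Speed >= 3 else 1 no longer applies, and Scrap = 2.
Heat = 3 if Speed >= -2 else 0  [with Speed=1]  = 3
Output = min(Heat, Scrap) - 2  [with Heat=3, Scrap=2]  = 0
Without intervention: Heat = 3 if Speed >= -2 else 0  [with Speed=1]  = 3; Scrap = 4 if Speed >= 3 else 1  [with Speed=1]  = 1; Output = min(Heat, Scrap) - 2  [with Heat=3, Scrap=1]  = -1.
Change = 0 − (-1) = 1.

1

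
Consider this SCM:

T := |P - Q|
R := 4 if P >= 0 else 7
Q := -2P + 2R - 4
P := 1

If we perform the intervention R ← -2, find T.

11

Under do(R=-2), the mechanism R := 4 if P >= 0 else 7 is discarded; R is fixed at -2.
Q = -2P + 2R - 4  [with P=1, R=-2]  = -10
T = |P - Q|  [with P=1, Q=-10]  = 11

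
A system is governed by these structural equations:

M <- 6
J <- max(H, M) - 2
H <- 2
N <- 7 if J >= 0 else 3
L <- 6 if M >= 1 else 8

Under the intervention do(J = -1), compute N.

The intervention breaks the incoming arrows to J: J <- max(H, M) - 2 no longer applies, and J = -1.
N = 7 if J >= 0 else 3  [with J=-1]  = 3

3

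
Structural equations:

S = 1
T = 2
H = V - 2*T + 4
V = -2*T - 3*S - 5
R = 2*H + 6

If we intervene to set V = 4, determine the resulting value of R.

14

do(V=4) replaces the equation V = -2*T - 3*S - 5 with the constant V = 4.
H = V - 2*T + 4  [with V=4, T=2]  = 4
R = 2*H + 6  [with H=4]  = 14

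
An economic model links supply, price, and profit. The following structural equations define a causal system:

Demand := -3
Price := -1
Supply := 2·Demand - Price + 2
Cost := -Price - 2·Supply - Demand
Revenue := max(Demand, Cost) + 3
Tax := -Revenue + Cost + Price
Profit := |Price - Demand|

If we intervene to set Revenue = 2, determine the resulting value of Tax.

The intervention breaks the incoming arrows to Revenue: Revenue := max(Demand, Cost) + 3 no longer applies, and Revenue = 2.
Supply = 2·Demand - Price + 2  [with Demand=-3, Price=-1]  = -3
Cost = -Price - 2·Supply - Demand  [with Price=-1, Supply=-3, Demand=-3]  = 10
Tax = -Revenue + Cost + Price  [with Revenue=2, Cost=10, Price=-1]  = 7

7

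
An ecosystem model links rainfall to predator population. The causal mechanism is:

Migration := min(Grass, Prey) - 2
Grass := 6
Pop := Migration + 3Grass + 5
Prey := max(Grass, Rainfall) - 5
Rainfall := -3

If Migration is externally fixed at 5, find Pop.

28

Intervening sets Migration = 5 and removes its equation (Migration := min(Grass, Prey) - 2).
Pop = Migration + 3Grass + 5  [with Migration=5, Grass=6]  = 28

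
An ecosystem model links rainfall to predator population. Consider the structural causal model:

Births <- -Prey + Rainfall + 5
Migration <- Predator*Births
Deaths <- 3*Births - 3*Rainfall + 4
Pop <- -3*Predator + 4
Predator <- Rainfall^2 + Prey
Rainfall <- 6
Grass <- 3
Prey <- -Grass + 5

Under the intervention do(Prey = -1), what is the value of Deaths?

The intervention breaks the incoming arrows to Prey: Prey <- -Grass + 5 no longer applies, and Prey = -1.
Births = -Prey + Rainfall + 5  [with Prey=-1, Rainfall=6]  = 12
Deaths = 3*Births - 3*Rainfall + 4  [with Births=12, Rainfall=6]  = 22

22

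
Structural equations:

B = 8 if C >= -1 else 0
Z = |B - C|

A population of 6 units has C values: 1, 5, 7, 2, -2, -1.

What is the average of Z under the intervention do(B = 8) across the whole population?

The intervention sets B=8 in all 6 units regardless of C. Recomputing Z per unit gives 7, 3, 1, 6, 10, 9; average 6.

6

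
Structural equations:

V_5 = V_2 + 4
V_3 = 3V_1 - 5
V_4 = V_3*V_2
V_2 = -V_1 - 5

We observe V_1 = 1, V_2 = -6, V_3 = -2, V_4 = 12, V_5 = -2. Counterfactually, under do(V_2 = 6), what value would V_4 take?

Under do(V_2=6), the mechanism V_2 = -V_1 - 5 is discarded; V_2 is fixed at 6.
V_3 = 3V_1 - 5  [with V_1=1]  = -2
V_4 = V_3*V_2  [with V_3=-2, V_2=6]  = -12

-12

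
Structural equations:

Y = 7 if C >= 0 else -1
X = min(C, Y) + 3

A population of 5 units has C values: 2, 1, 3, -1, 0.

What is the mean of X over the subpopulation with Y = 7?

4.5

E[X|Y=7] averages over only the 4 units with Y=7 (C = 2, 1, 3, 0): X = 5, 4, 6, 3, mean 4.5.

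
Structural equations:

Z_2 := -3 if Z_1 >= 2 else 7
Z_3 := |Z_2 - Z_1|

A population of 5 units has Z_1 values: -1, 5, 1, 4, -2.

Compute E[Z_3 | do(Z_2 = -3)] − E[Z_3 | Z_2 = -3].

-3.1

Under do(Z_2=-3), Z_2's equation is replaced by Z_2=-3 for every unit. Per-unit Z_3: 2, 8, 4, 7, 1. Mean = 4.4.
E[Z_3|Z_2=-3] averages over only the 2 units with Z_2=-3 (Z_1 = 5, 4): Z_3 = 8, 7, mean 7.5.
Difference = 4.4 − 7.5 = -3.1.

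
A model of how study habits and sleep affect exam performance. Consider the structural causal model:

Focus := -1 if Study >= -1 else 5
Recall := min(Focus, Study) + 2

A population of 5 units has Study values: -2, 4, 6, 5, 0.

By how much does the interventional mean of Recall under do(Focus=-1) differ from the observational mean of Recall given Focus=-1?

-0.2

The intervention sets Focus=-1 in all 5 units regardless of Study. Recomputing Recall per unit gives 0, 1, 1, 1, 1; average 0.8.
E[Recall|Focus=-1] averages over only the 4 units with Focus=-1 (Study = 4, 6, 5, 0): Recall = 1, 1, 1, 1, mean 1.
Difference = 0.8 − 1 = -0.2.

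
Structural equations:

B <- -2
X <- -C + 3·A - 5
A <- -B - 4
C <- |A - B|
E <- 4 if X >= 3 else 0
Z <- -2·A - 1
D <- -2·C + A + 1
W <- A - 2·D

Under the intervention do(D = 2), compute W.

-6

Under do(D=2), the mechanism D <- -2·C + A + 1 is discarded; D is fixed at 2.
A = -B - 4  [with B=-2]  = -2
W = A - 2·D  [with A=-2, D=2]  = -6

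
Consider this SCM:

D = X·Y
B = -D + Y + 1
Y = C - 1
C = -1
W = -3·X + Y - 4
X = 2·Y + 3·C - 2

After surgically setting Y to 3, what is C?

-1

Under do(Y=3), the mechanism Y = C - 1 is discarded; Y is fixed at 3.
C is not downstream of the intervention, so its value is determined by the original equations.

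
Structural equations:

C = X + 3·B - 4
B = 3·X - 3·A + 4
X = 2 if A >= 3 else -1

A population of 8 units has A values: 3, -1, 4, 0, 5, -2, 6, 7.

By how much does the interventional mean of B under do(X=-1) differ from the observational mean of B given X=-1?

The intervention sets X=-1 in all 8 units regardless of A. Recomputing B per unit gives -8, 4, -11, 1, -14, 7, -17, -20; average -7.25.
E[B|X=-1] averages over only the 3 units with X=-1 (A = -1, 0, -2): B = 4, 1, 7, mean 4.
Difference = -7.25 − 4 = -11.25.

-11.25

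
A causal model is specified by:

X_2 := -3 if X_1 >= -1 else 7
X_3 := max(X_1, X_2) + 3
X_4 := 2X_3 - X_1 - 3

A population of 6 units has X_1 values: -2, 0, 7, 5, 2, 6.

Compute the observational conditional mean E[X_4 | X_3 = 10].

Observing X_3=10 restricts to units where X_3's equation naturally yields 10: X_1 ∈ {-2, 7}. In that subpopulation X_4 = 19, 10, mean 14.5.

14.5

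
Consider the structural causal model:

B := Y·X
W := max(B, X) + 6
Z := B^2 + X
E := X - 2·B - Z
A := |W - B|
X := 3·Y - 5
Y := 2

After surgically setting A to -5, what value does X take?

do(A=-5) replaces the equation A := |W - B| with the constant A = -5.
X is not downstream of the intervention, so its value is determined by the original equations.
X = 3·Y - 5  [with Y=2]  = 1

1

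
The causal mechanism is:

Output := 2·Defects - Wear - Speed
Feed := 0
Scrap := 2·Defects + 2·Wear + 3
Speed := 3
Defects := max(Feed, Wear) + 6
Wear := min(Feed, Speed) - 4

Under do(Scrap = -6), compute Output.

The intervention breaks the incoming arrows to Scrap: Scrap := 2·Defects + 2·Wear + 3 no longer applies, and Scrap = -6.
Since Output is not a descendant of the intervened variable, it is unaffected.
Wear = min(Feed, Speed) - 4  [with Feed=0, Speed=3]  = -4
Defects = max(Feed, Wear) + 6  [with Feed=0, Wear=-4]  = 6
Output = 2·Defects - Wear - Speed  [with Defects=6, Wear=-4, Speed=3]  = 13

13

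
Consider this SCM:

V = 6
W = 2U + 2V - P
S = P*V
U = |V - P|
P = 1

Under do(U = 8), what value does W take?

Intervening sets U = 8 and removes its equation (U = |V - P|).
W = 2U + 2V - P  [with U=8, V=6, P=1]  = 27

27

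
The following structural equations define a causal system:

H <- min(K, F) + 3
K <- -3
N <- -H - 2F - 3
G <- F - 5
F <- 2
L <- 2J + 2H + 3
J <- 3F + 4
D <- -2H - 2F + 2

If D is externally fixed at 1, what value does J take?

Under do(D=1), the mechanism D <- -2H - 2F + 2 is discarded; D is fixed at 1.
Since J is not a descendant of the intervened variable, it is unaffected.
J = 3F + 4  [with F=2]  = 10

10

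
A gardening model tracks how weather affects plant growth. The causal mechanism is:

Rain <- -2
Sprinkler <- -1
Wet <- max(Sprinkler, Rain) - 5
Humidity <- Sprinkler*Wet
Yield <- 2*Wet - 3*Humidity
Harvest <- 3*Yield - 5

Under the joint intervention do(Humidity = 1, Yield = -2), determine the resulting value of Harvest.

The joint intervention fixes Humidity = 1, Yield = -2, removing each variable's own equation.
Harvest = 3*Yield - 5  [with Yield=-2]  = -11

-11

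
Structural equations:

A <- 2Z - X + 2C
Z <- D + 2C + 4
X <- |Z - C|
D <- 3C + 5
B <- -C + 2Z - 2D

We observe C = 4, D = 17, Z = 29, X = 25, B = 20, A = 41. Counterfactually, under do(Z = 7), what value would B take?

-24

do(Z=7) replaces the equation Z <- D + 2C + 4 with the constant Z = 7.
D = 3C + 5  [with C=4]  = 17
B = -C + 2Z - 2D  [with C=4, Z=7, D=17]  = -24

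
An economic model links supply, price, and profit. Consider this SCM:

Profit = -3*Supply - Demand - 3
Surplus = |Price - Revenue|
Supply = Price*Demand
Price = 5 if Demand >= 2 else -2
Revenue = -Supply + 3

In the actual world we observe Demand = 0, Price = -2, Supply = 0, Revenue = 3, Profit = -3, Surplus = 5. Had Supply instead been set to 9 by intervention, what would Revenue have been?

The intervention breaks the incoming arrows to Supply: Supply = Price*Demand no longer applies, and Supply = 9.
Revenue = -Supply + 3  [with Supply=9]  = -6

-6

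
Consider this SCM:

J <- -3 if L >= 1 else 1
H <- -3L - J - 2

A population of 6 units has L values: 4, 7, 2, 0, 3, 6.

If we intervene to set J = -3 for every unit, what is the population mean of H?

Under do(J=-3), J's equation is replaced by J=-3 for every unit. Per-unit H: -11, -20, -5, 1, -8, -17. Mean = -10.

-10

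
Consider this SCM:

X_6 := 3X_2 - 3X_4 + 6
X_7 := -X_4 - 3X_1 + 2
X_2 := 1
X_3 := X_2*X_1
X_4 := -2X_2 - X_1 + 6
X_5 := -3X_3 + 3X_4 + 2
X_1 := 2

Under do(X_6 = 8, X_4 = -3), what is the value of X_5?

Setting X_6 = 8, X_4 = -3 by intervention discards those variables' equations.
X_3 = X_2*X_1  [with X_2=1, X_1=2]  = 2
X_5 = -3X_3 + 3X_4 + 2  [with X_3=2, X_4=-3]  = -13

-13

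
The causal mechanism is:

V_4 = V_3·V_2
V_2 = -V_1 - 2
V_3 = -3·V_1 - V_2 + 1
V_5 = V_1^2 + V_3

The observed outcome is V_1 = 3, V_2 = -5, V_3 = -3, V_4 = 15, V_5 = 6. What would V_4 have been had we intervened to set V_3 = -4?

The intervention breaks the incoming arrows to V_3: V_3 = -3·V_1 - V_2 + 1 no longer applies, and V_3 = -4.
V_2 = -V_1 - 2  [with V_1=3]  = -5
V_4 = V_3·V_2  [with V_3=-4, V_2=-5]  = 20

20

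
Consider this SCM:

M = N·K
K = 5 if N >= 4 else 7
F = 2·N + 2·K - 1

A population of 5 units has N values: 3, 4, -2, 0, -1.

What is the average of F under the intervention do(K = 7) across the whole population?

Every unit gets K=7 under the intervention. F values become 19, 21, 9, 13, 11; E[F|do(K=7)] = 14.6.

14.6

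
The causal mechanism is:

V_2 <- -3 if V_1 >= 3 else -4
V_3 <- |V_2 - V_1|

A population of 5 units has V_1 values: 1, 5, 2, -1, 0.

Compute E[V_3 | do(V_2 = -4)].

The intervention sets V_2=-4 in all 5 units regardless of V_1. Recomputing V_3 per unit gives 5, 9, 6, 3, 4; average 5.4.

5.4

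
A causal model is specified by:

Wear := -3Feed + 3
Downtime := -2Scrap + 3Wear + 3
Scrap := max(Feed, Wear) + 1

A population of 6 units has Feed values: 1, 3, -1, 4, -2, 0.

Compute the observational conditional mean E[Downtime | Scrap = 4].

Conditioning on Scrap=4 selects the 2 unit(s) with Feed ∈ {3, 0}. Their Downtime values: -23, 4. Mean = -9.5.

-9.5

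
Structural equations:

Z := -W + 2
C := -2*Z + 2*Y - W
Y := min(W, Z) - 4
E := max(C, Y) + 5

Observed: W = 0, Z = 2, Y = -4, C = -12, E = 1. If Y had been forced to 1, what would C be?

-2

The intervention breaks the incoming arrows to Y: Y := min(W, Z) - 4 no longer applies, and Y = 1.
Z = -W + 2  [with W=0]  = 2
C = -2*Z + 2*Y - W  [with Z=2, Y=1, W=0]  = -2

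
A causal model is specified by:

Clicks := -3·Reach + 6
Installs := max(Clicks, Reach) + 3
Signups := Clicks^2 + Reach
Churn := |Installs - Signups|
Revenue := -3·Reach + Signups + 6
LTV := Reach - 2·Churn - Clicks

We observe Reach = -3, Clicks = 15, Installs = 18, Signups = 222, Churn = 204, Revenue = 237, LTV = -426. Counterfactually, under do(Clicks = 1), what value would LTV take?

Under do(Clicks=1), the mechanism Clicks := -3·Reach + 6 is discarded; Clicks is fixed at 1.
Installs = max(Clicks, Reach) + 3  [with Clicks=1, Reach=-3]  = 4
Signups = Clicks^2 + Reach  [with Clicks=1, Reach=-3]  = -2
Churn = |Installs - Signups|  [with Installs=4, Signups=-2]  = 6
LTV = Reach - 2·Churn - Clicks  [with Reach=-3, Churn=6, Clicks=1]  = -16

-16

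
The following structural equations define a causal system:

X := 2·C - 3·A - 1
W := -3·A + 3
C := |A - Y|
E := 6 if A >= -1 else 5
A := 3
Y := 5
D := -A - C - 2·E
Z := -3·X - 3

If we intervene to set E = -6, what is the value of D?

Under do(E=-6), the mechanism E := 6 if A >= -1 else 5 is discarded; E is fixed at -6.
C = |A - Y|  [with A=3, Y=5]  = 2
D = -A - C - 2·E  [with A=3, C=2, E=-6]  = 7

7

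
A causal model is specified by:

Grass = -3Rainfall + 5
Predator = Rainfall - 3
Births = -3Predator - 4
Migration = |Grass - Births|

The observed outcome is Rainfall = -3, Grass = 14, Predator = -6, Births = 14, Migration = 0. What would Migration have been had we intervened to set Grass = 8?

do(Grass=8) replaces the equation Grass = -3Rainfall + 5 with the constant Grass = 8.
Predator = Rainfall - 3  [with Rainfall=-3]  = -6
Births = -3Predator - 4  [with Predator=-6]  = 14
Migration = |Grass - Births|  [with Grass=8, Births=14]  = 6

6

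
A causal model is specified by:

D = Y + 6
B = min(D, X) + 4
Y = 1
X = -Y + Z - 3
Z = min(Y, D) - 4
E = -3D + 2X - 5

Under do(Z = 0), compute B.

do(Z=0) replaces the equation Z = min(Y, D) - 4 with the constant Z = 0.
D = Y + 6  [with Y=1]  = 7
X = -Y + Z - 3  [with Y=1, Z=0]  = -4
B = min(D, X) + 4  [with D=7, X=-4]  = 0

0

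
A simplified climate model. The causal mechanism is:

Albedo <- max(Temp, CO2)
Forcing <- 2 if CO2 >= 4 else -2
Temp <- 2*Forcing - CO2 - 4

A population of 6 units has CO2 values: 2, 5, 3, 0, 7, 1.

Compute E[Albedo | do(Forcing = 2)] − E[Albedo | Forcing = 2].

-3

do(Forcing=2) breaks Forcing's dependence on CO2. With Forcing=2 fixed, Albedo across the units is 2, 5, 3, 0, 7, 1, mean 3.
Conditioning on Forcing=2 selects the 2 unit(s) with CO2 ∈ {5, 7}. Their Albedo values: 5, 7. Mean = 6.
Difference = 3 − 6 = -3.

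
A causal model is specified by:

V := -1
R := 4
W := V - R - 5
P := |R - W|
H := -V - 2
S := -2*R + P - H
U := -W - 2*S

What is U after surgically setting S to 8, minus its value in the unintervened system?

Intervening sets S = 8 and removes its equation (S := -2*R + P - H).
W = V - R - 5  [with V=-1, R=4]  = -10
U = -W - 2*S  [with W=-10, S=8]  = -6
Without intervention: W = V - R - 5  [with V=-1, R=4]  = -10; P = |R - W|  [with R=4, W=-10]  = 14; H = -V - 2  [with V=-1]  = -1; S = -2*R + P - H  [with R=4, P=14, H=-1]  = 7; U = -W - 2*S  [with W=-10, S=7]  = -4.
Change = -6 − (-4) = -2.

-2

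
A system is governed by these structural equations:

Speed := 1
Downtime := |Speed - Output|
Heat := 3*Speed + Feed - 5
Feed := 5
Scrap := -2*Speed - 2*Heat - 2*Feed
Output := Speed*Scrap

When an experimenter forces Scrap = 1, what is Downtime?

0

Under do(Scrap=1), the mechanism Scrap := -2*Speed - 2*Heat - 2*Feed is discarded; Scrap is fixed at 1.
Output = Speed*Scrap  [with Speed=1, Scrap=1]  = 1
Downtime = |Speed - Output|  [with Speed=1, Output=1]  = 0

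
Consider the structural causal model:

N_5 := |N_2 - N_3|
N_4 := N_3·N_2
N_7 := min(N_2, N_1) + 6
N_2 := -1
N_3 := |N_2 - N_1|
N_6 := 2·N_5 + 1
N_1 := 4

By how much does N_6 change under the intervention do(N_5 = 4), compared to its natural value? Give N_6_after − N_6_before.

-4

The intervention breaks the incoming arrows to N_5: N_5 := |N_2 - N_3| no longer applies, and N_5 = 4.
N_6 = 2·N_5 + 1  [with N_5=4]  = 9
Without intervention: N_3 = |N_2 - N_1|  [with N_2=-1, N_1=4]  = 5; N_5 = |N_2 - N_3|  [with N_2=-1, N_3=5]  = 6; N_6 = 2·N_5 + 1  [with N_5=6]  = 13.
Change = 9 − 13 = -4.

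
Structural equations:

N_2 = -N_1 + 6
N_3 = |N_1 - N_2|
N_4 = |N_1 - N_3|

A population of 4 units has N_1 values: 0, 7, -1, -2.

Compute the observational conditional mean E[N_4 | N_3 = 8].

Observing N_3=8 restricts to units where N_3's equation naturally yields 8: N_1 ∈ {7, -1}. In that subpopulation N_4 = 1, 9, mean 5.

5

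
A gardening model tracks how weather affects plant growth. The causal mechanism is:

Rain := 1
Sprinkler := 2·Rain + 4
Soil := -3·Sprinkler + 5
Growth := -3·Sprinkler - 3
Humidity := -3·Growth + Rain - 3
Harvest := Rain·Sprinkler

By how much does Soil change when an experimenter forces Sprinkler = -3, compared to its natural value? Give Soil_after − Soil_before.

The intervention breaks the incoming arrows to Sprinkler: Sprinkler := 2·Rain + 4 no longer applies, and Sprinkler = -3.
Soil = -3·Sprinkler + 5  [with Sprinkler=-3]  = 14
Without intervention: Sprinkler = 2·Rain + 4  [with Rain=1]  = 6; Soil = -3·Sprinkler + 5  [with Sprinkler=6]  = -13.
Change = 14 − (-13) = 27.

27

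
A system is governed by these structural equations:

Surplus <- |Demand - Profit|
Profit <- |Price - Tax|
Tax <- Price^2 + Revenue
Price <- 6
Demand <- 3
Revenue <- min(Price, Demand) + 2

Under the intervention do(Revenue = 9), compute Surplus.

36

The intervention breaks the incoming arrows to Revenue: Revenue <- min(Price, Demand) + 2 no longer applies, and Revenue = 9.
Tax = Price^2 + Revenue  [with Price=6, Revenue=9]  = 45
Profit = |Price - Tax|  [with Price=6, Tax=45]  = 39
Surplus = |Demand - Profit|  [with Demand=3, Profit=39]  = 36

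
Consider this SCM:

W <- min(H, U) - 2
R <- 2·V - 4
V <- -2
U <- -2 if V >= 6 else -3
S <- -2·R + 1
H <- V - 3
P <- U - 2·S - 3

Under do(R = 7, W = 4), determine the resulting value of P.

20

Under do(R = 7, W = 4), each intervened variable's structural equation is replaced by its fixed value.
U = -2 if V >= 6 else -3  [with V=-2]  = -3
S = -2·R + 1  [with R=7]  = -13
P = U - 2·S - 3  [with U=-3, S=-13]  = 20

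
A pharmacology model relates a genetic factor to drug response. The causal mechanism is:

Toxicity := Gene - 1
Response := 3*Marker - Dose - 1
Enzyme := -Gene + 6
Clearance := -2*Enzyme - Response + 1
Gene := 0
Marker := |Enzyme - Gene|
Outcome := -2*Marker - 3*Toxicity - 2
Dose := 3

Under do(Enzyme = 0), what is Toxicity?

-1

The intervention breaks the incoming arrows to Enzyme: Enzyme := -Gene + 6 no longer applies, and Enzyme = 0.
No directed path runs from Enzyme to Toxicity, so Toxicity keeps its natural value.
Toxicity = Gene - 1  [with Gene=0]  = -1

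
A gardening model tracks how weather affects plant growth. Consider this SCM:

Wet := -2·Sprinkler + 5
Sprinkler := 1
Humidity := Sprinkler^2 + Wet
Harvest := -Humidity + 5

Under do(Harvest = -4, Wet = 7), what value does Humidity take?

8

Setting Harvest = -4, Wet = 7 by intervention discards those variables' equations.
Humidity = Sprinkler^2 + Wet  [with Sprinkler=1, Wet=7]  = 8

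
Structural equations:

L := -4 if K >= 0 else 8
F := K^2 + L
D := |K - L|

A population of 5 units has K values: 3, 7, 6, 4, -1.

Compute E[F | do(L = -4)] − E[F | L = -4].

-5.3

Every unit gets L=-4 under the intervention. F values become 5, 45, 32, 12, -3; E[F|do(L=-4)] = 18.2.
Observing L=-4 restricts to units where L's equation naturally yields -4: K ∈ {3, 7, 6, 4}. In that subpopulation F = 5, 45, 32, 12, mean 23.5.
Difference = 18.2 − 23.5 = -5.3.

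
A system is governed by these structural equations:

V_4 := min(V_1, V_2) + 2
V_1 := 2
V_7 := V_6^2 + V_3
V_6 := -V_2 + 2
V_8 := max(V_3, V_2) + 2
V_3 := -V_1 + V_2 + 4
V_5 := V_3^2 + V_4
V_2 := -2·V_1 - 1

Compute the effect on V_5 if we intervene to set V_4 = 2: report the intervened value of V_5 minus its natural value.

5

Intervening sets V_4 = 2 and removes its equation (V_4 := min(V_1, V_2) + 2).
V_2 = -2·V_1 - 1  [with V_1=2]  = -5
V_3 = -V_1 + V_2 + 4  [with V_1=2, V_2=-5]  = -3
V_5 = V_3^2 + V_4  [with V_3=-3, V_4=2]  = 11
Without intervention: V_2 = -2·V_1 - 1  [with V_1=2]  = -5; V_3 = -V_1 + V_2 + 4  [with V_1=2, V_2=-5]  = -3; V_4 = min(V_1, V_2) + 2  [with V_1=2, V_2=-5]  = -3; V_5 = V_3^2 + V_4  [with V_3=-3, V_4=-3]  = 6.
Change = 11 − 6 = 5.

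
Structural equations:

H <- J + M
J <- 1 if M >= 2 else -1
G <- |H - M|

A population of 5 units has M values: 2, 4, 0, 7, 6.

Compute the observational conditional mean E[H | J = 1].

E[H|J=1] averages over only the 4 units with J=1 (M = 2, 4, 7, 6): H = 3, 5, 8, 7, mean 5.75.

5.75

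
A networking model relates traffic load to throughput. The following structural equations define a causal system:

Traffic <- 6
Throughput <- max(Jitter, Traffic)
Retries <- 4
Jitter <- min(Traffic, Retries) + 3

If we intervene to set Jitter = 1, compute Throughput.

The intervention breaks the incoming arrows to Jitter: Jitter <- min(Traffic, Retries) + 3 no longer applies, and Jitter = 1.
Throughput = max(Jitter, Traffic)  [with Jitter=1, Traffic=6]  = 6

6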